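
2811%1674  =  1137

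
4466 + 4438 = 8904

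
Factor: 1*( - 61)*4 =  -244 = - 2^2* 61^1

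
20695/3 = 6898  +  1/3 = 6898.33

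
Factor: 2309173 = 491^1*4703^1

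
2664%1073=518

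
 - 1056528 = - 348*3036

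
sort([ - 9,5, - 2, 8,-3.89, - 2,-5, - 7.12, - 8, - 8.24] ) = [- 9, - 8.24,-8, -7.12, - 5, - 3.89, - 2, - 2,5,8 ] 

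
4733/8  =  591 + 5/8 = 591.62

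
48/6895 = 48/6895 = 0.01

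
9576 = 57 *168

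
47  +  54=101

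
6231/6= 2077/2 = 1038.50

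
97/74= 1 + 23/74 =1.31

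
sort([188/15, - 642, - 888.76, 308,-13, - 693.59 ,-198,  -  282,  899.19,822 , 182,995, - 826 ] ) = [ - 888.76, - 826, - 693.59, - 642, - 282,- 198,-13, 188/15,182, 308, 822, 899.19,995 ]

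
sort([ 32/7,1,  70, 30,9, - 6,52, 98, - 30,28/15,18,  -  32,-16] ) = [ - 32  , - 30, - 16, -6, 1, 28/15,32/7, 9, 18  ,  30,52,  70,98 ] 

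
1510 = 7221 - 5711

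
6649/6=1108 + 1/6 = 1108.17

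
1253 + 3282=4535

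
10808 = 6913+3895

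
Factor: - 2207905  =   - 5^1*7^1*199^1*317^1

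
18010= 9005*2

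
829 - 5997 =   -  5168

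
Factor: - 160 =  - 2^5*5^1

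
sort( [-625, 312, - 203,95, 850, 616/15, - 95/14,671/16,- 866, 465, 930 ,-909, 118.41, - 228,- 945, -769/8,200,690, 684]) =[ - 945, - 909, - 866, - 625, - 228,-203 , - 769/8, - 95/14, 616/15,671/16, 95, 118.41, 200, 312,465,684, 690,850, 930] 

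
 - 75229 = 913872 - 989101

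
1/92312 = 1/92312 = 0.00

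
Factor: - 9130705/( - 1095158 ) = 2^( - 1)*5^1 *59^( - 1 ) * 9281^ ( - 1 )*1826141^1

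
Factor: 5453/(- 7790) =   -  2^( - 1 ) * 5^ (  -  1)*7^1 = -7/10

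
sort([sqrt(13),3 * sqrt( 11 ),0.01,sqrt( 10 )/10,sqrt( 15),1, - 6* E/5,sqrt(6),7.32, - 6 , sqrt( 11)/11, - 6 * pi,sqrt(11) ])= [ - 6*pi,-6, - 6*  E/5,0.01, sqrt( 11)/11,sqrt (10 ) /10,1, sqrt(6 ), sqrt(11),sqrt( 13), sqrt ( 15),  7.32,3 * sqrt(11 )]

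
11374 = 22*517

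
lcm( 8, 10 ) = 40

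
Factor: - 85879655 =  - 5^1*743^1*23117^1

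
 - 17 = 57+-74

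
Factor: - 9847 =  - 43^1*229^1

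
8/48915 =8/48915=0.00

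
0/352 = 0 = 0.00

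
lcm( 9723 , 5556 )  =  38892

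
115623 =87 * 1329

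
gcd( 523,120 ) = 1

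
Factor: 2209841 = 2209841^1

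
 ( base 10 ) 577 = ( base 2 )1001000001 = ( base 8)1101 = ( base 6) 2401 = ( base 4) 21001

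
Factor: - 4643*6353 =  -29496979 = - 4643^1 * 6353^1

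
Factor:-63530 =- 2^1*5^1* 6353^1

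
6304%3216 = 3088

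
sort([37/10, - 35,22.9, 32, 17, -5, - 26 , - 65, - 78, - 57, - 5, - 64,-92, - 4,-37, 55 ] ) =[ - 92, - 78, -65, - 64, - 57, - 37,-35 , - 26,-5, - 5, - 4, 37/10, 17, 22.9,32,55 ] 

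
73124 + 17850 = 90974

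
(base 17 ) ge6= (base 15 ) 1698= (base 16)1304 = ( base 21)b0h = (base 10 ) 4868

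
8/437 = 8/437 =0.02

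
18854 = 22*857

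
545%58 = 23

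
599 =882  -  283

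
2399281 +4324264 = 6723545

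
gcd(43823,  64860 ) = 1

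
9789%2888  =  1125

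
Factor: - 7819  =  -7^1*1117^1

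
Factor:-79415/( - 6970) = 15883/1394 = 2^(-1 )*7^1*17^( - 1 )  *  41^( - 1 )* 2269^1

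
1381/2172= 1381/2172 = 0.64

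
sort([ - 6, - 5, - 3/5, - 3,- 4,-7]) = [-7, - 6,-5, - 4, - 3, - 3/5] 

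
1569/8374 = 1569/8374 = 0.19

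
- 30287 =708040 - 738327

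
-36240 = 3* ( - 12080) 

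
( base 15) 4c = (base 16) 48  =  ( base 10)72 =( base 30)2C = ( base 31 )2a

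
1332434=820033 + 512401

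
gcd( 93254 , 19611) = 1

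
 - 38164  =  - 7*5452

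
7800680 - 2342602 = 5458078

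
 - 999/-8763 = 333/2921 = 0.11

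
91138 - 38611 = 52527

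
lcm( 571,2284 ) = 2284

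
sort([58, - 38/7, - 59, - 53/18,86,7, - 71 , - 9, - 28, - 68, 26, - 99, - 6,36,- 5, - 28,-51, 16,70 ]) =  [ - 99, - 71, - 68, - 59, -51, - 28, - 28,-9, - 6, - 38/7, - 5, - 53/18,7, 16,26,36, 58, 70,86]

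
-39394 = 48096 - 87490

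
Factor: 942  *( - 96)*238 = - 2^7* 3^2 *7^1*17^1 * 157^1 = - 21522816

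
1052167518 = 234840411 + 817327107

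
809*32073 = 25947057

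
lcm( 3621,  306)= 21726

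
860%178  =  148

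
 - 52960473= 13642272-66602745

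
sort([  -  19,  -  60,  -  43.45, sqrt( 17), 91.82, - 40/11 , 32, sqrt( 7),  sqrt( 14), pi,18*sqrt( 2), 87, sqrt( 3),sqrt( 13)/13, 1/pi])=[ - 60,  -  43.45, - 19 , - 40/11, sqrt( 13 )/13, 1/pi, sqrt( 3) , sqrt(7),  pi, sqrt( 14), sqrt(17), 18*sqrt( 2), 32,  87, 91.82 ] 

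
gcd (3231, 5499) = 9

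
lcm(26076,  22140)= 1173420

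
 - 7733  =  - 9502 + 1769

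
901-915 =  - 14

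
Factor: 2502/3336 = 3/4= 2^( - 2 )*3^1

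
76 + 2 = 78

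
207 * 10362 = 2144934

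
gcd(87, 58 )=29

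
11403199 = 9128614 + 2274585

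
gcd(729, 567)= 81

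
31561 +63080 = 94641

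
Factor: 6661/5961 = 3^( - 1)*1987^(  -  1)*6661^1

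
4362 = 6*727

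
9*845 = 7605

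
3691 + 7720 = 11411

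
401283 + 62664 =463947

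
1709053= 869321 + 839732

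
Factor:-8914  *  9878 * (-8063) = 709967242996 = 2^2 * 11^2*449^1 * 733^1 * 4457^1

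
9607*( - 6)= -57642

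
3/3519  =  1/1173 = 0.00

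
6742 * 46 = 310132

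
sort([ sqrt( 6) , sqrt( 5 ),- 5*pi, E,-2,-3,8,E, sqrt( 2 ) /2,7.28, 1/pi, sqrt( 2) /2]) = [-5 *pi,-3, - 2, 1/pi, sqrt( 2)/2,sqrt( 2) /2, sqrt( 5) , sqrt(6 ), E, E, 7.28,  8] 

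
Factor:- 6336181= -29^1 * 41^1*73^2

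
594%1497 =594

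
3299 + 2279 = 5578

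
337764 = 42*8042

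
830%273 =11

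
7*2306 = 16142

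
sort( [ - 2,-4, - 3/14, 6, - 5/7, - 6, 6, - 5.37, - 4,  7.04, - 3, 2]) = [ - 6,  -  5.37,-4, - 4, - 3, - 2, - 5/7, - 3/14,2,6, 6,7.04]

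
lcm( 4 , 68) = 68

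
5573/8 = 696+5/8 = 696.62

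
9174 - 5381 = 3793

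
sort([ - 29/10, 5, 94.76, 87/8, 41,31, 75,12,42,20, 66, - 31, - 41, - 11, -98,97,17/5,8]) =[-98, - 41, - 31, - 11, - 29/10, 17/5,  5,8,87/8,12, 20,31, 41, 42,66,75, 94.76,97]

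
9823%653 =28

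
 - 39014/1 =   -  39014 = - 39014.00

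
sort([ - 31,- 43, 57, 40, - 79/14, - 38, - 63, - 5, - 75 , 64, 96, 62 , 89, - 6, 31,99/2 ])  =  [ - 75,- 63, - 43, - 38,- 31, - 6,  -  79/14,  -  5  ,  31, 40, 99/2, 57, 62, 64,89, 96 ]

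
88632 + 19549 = 108181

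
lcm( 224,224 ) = 224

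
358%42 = 22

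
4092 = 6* 682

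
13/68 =13/68= 0.19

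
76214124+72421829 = 148635953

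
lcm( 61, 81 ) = 4941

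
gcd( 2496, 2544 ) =48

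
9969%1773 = 1104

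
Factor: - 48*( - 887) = 2^4 * 3^1*887^1 = 42576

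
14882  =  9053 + 5829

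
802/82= 401/41 = 9.78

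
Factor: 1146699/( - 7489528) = - 2^( - 3 )*3^2*67^( - 1)*89^(  -  1)* 103^1*157^( - 1 )*1237^1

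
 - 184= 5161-5345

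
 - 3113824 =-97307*32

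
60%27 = 6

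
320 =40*8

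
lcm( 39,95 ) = 3705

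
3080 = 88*35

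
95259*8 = 762072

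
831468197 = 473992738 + 357475459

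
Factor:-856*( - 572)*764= 374078848 = 2^7*11^1*13^1*107^1 *191^1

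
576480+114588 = 691068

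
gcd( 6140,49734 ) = 614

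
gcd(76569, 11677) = 1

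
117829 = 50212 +67617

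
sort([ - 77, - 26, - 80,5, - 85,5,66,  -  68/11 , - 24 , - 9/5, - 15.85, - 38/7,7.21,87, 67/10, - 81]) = [ - 85, - 81, - 80, - 77 , - 26,  -  24,  -  15.85, - 68/11, - 38/7, - 9/5,5,5,67/10,7.21,66, 87] 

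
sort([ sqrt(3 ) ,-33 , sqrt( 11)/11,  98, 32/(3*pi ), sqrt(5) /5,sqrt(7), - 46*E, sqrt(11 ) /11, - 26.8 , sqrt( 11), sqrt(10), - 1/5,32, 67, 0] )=[-46*E,- 33, - 26.8,- 1/5,0,sqrt(11)/11, sqrt (11)/11 , sqrt( 5)/5,sqrt (3), sqrt(7), sqrt(10 ), sqrt( 11), 32/ (3*pi), 32,67,98 ]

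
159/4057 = 159/4057  =  0.04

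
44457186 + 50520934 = 94978120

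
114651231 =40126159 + 74525072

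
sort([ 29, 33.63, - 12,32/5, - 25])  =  [ - 25, - 12,32/5,29,33.63]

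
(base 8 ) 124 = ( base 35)2E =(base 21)40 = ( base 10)84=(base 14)60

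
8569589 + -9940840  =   - 1371251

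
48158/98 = 24079/49 = 491.41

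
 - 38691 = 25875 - 64566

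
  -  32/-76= 8/19 = 0.42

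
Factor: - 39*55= - 2145 = - 3^1*5^1*11^1*13^1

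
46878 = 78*601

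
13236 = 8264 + 4972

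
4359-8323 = -3964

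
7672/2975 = 1096/425 = 2.58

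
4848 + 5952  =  10800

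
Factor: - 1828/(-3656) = 2^ ( - 1) = 1/2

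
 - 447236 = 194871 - 642107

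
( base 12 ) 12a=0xb2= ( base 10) 178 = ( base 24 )7A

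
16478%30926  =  16478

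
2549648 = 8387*304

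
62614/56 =31307/28=1118.11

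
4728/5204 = 1182/1301 = 0.91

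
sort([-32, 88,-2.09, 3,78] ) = [ - 32, - 2.09 , 3,78, 88] 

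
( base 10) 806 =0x326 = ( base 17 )2D7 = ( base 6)3422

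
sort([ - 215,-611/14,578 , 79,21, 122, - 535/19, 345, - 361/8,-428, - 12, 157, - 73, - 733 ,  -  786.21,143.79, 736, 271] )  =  [ - 786.21,- 733,-428 , - 215, - 73, - 361/8, - 611/14,-535/19, - 12, 21,79,122, 143.79, 157, 271  ,  345,578, 736 ]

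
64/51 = 1 + 13/51 = 1.25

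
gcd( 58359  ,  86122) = 1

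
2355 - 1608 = 747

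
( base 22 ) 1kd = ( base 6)4201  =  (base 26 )1a1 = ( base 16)3A9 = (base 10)937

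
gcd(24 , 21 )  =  3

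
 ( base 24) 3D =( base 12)71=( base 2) 1010101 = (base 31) 2n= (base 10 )85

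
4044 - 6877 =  - 2833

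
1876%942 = 934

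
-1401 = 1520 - 2921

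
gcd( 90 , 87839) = 1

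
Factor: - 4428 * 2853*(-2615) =2^2 *3^5 *5^1*41^1*317^1*523^1=33035514660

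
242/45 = 242/45=5.38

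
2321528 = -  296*(- 7843 )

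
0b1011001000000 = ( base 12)3368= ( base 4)1121000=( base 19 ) FEF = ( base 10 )5696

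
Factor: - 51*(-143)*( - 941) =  - 3^1*11^1*13^1*17^1*941^1 = - 6862713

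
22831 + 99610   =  122441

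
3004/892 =3 + 82/223 =3.37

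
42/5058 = 7/843 = 0.01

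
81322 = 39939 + 41383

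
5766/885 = 6 + 152/295 = 6.52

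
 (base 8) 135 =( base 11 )85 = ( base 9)113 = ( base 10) 93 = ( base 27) 3C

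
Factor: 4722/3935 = 2^1*3^1*5^ ( - 1 )= 6/5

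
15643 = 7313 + 8330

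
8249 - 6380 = 1869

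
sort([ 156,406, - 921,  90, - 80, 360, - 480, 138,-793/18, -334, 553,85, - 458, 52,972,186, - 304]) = [ - 921, - 480, - 458, - 334,  -  304, - 80, - 793/18,52,85,90,138, 156,186, 360, 406, 553, 972] 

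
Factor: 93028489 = 31^1*3000919^1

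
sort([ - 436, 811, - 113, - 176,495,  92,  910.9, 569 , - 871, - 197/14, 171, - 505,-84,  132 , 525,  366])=[ - 871, -505, - 436,  -  176, - 113, - 84 ,  -  197/14 , 92, 132,171, 366,495,525,569, 811,  910.9 ] 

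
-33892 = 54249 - 88141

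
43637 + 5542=49179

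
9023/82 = 9023/82 = 110.04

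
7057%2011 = 1024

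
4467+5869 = 10336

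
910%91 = 0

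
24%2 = 0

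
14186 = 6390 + 7796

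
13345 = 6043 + 7302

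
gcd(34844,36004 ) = 4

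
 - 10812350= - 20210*535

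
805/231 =115/33 = 3.48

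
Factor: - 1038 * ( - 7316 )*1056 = 8019272448 = 2^8*3^2*11^1*31^1  *  59^1*173^1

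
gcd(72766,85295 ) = 1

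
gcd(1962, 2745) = 9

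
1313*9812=12883156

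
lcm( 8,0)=0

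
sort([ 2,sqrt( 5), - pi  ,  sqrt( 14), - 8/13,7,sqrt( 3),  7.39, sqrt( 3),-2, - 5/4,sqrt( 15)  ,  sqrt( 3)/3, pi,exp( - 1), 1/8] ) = [-pi, - 2, - 5/4, - 8/13, 1/8, exp( - 1), sqrt(3)/3,  sqrt(3 ), sqrt ( 3 ) , 2,  sqrt(5),  pi, sqrt( 14),  sqrt( 15) , 7,7.39 ]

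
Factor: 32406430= 2^1*5^1  *  7^1*269^1*1721^1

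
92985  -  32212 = 60773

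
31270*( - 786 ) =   -  24578220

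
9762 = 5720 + 4042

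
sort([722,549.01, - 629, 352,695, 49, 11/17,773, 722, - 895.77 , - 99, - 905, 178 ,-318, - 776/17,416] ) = [  -  905, - 895.77,  -  629, - 318, - 99,-776/17, 11/17,  49, 178, 352,  416 , 549.01, 695,  722, 722, 773] 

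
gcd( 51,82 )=1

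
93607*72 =6739704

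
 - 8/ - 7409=8/7409 = 0.00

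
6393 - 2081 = 4312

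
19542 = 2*9771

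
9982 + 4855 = 14837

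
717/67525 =717/67525 = 0.01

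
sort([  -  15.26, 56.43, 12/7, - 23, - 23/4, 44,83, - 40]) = [ - 40, - 23,-15.26, - 23/4, 12/7,  44, 56.43, 83] 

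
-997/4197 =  -1  +  3200/4197 = - 0.24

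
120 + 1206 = 1326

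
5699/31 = 183 + 26/31 = 183.84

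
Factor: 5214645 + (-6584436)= -1369791 = - 3^6*1879^1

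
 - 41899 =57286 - 99185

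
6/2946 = 1/491= 0.00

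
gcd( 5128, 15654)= 2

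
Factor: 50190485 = 5^1*23^1*436439^1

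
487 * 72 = 35064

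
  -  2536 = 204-2740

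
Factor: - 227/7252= - 2^( - 2)*7^(-2 )*37^ (  -  1 ) *227^1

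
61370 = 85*722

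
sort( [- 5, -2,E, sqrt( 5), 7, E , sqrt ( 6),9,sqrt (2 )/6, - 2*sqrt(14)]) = [ - 2*sqrt( 14) ,-5, - 2,  sqrt( 2 ) /6, sqrt( 5), sqrt ( 6),E,E,7,  9]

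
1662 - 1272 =390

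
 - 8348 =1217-9565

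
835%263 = 46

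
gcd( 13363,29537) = 1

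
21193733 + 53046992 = 74240725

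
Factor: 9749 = 9749^1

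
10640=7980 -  - 2660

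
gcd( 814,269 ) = 1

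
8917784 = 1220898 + 7696886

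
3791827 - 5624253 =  - 1832426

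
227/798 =227/798 =0.28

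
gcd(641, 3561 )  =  1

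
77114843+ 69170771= 146285614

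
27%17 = 10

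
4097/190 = 21 + 107/190 = 21.56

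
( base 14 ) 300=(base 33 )hr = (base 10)588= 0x24c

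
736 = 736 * 1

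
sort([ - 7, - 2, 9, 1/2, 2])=[-7,-2, 1/2,  2, 9 ] 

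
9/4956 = 3/1652 = 0.00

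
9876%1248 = 1140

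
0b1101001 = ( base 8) 151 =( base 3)10220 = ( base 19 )5a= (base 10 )105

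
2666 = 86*31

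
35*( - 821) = -28735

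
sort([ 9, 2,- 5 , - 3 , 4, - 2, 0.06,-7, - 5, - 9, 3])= [ - 9,-7, - 5, - 5, - 3, - 2, 0.06,2, 3,4, 9 ]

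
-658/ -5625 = 658/5625 = 0.12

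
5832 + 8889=14721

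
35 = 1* 35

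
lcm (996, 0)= 0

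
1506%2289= 1506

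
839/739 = 1 + 100/739 = 1.14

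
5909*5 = 29545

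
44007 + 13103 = 57110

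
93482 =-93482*( - 1)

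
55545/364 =152  +  31/52 = 152.60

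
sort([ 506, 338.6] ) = [338.6, 506]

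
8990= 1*8990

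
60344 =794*76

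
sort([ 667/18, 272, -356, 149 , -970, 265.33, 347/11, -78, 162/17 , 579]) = [ - 970, - 356, -78, 162/17, 347/11, 667/18,149,265.33 , 272, 579 ] 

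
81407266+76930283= 158337549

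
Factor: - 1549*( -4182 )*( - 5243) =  - 33963724074 = - 2^1*3^1*7^2*17^1*41^1*107^1*1549^1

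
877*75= 65775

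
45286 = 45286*1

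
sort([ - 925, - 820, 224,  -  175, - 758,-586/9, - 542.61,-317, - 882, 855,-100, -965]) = [-965,- 925, -882,-820,  -  758, - 542.61, - 317, - 175, - 100,-586/9,224 , 855 ]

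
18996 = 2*9498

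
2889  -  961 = 1928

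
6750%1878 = 1116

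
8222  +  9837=18059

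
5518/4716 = 1 + 401/2358 = 1.17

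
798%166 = 134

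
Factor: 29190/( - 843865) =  - 5838/168773= - 2^1*3^1*7^1  *11^( - 1 )*67^ ( - 1)*139^1*229^( - 1 ) 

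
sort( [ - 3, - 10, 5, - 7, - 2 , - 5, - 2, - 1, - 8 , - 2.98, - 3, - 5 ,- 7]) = [-10, - 8, - 7, - 7 , - 5, - 5, - 3, -3 , - 2.98, - 2, - 2, - 1, 5 ] 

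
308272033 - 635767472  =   - 327495439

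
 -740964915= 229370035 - 970334950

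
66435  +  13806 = 80241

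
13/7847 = 13/7847=0.00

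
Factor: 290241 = 3^2*7^1*17^1*271^1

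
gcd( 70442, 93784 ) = 2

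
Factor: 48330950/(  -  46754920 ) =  - 2^( - 2)*5^1*71^( - 1)*101^ ( - 1)*163^(  -  1) * 966619^1 = - 4833095/4675492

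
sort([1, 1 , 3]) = [ 1, 1, 3 ] 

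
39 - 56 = - 17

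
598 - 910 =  - 312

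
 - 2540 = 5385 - 7925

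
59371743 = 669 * 88747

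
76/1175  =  76/1175 = 0.06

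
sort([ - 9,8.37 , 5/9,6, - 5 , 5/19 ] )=[-9, - 5,5/19,  5/9, 6, 8.37]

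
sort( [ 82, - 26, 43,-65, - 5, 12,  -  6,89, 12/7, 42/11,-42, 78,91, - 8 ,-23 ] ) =[ - 65,-42, - 26,- 23, -8,-6, - 5,12/7,42/11,12 , 43, 78,  82,89,91 ]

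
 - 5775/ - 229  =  5775/229 = 25.22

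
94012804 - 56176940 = 37835864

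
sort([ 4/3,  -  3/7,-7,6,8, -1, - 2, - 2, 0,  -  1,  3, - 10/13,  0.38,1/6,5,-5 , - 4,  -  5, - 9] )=[ - 9,-7, - 5 , - 5, - 4, - 2, - 2, - 1 , - 1, -10/13,  -  3/7, 0 , 1/6, 0.38, 4/3, 3,5,  6,8 ] 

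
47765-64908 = - 17143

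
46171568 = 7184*6427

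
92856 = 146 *636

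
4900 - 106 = 4794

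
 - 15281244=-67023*228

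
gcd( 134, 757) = 1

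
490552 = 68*7214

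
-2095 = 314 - 2409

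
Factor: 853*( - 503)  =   - 503^1 * 853^1 = -429059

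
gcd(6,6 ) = 6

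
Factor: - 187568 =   -  2^4*19^1*617^1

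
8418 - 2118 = 6300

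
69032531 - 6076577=62955954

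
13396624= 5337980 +8058644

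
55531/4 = 13882  +  3/4 = 13882.75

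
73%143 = 73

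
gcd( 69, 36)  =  3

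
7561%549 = 424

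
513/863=513/863 = 0.59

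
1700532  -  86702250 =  - 85001718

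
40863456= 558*73232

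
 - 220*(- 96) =21120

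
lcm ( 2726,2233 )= 209902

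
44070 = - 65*( - 678 )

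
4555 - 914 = 3641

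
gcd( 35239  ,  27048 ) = 1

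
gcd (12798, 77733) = 27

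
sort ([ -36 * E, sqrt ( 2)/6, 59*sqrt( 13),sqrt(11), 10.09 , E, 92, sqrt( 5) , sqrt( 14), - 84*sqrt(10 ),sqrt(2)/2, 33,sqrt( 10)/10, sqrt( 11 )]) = [ - 84*  sqrt( 10 ), - 36*E, sqrt(2 ) /6, sqrt( 10 )/10, sqrt(2 )/2, sqrt( 5),E, sqrt( 11),  sqrt( 11 ), sqrt( 14), 10.09, 33, 92, 59* sqrt ( 13)]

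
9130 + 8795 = 17925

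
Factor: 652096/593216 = 13^(-1 )*31^( -1)*443^1 = 443/403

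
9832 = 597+9235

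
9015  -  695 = 8320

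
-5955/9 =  - 1985/3 = -  661.67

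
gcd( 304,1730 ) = 2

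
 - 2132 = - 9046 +6914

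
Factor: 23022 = 2^1 * 3^2 * 1279^1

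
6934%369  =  292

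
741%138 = 51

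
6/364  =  3/182 = 0.02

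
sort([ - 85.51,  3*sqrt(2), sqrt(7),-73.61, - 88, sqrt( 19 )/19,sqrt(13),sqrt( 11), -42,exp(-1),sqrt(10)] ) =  [ -88, - 85.51, - 73.61, - 42, sqrt(19)/19,exp(  -  1 ),sqrt( 7),sqrt(10 ),sqrt( 11),sqrt (13),3*sqrt(2)]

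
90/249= 30/83 = 0.36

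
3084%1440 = 204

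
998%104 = 62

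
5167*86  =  444362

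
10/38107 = 10/38107=   0.00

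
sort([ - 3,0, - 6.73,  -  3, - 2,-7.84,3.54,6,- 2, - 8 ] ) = [ - 8, - 7.84, - 6.73, - 3,-3, - 2 , - 2, 0, 3.54 , 6 ]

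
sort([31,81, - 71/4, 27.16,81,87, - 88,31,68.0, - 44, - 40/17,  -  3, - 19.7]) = [ -88, - 44 ,  -  19.7, - 71/4, - 3, - 40/17,27.16, 31,31,68.0,81,81,87]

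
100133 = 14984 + 85149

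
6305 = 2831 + 3474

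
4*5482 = 21928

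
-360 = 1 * ( - 360) 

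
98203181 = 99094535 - 891354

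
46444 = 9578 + 36866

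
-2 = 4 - 6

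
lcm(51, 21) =357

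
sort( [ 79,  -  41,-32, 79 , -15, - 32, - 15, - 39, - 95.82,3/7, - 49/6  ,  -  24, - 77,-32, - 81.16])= [-95.82,-81.16,-77, - 41, - 39,-32 , - 32, - 32, -24, - 15, - 15 , - 49/6,  3/7, 79,79]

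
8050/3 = 2683 + 1/3 = 2683.33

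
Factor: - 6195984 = -2^4*3^1*129083^1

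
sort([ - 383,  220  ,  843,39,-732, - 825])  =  [  -  825, - 732, - 383, 39, 220,843 ] 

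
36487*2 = 72974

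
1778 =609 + 1169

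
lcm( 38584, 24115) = 192920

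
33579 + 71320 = 104899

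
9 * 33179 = 298611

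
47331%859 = 86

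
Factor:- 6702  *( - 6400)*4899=2^9*3^2*5^2*23^1*71^1 * 1117^1 = 210131827200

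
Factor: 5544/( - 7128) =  - 7/9 = - 3^(-2 )*7^1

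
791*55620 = 43995420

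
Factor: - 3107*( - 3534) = 10980138  =  2^1*3^1*13^1 * 19^1*  31^1*239^1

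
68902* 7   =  482314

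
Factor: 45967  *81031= 3724751977 = 43^1*1069^1*81031^1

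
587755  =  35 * 16793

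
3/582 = 1/194= 0.01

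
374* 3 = 1122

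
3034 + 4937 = 7971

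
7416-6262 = 1154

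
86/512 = 43/256 = 0.17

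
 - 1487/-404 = 3 + 275/404 =3.68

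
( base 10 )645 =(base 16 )285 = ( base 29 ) m7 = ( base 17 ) 23g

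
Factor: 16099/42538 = 2^( - 1) * 17^1*947^1*21269^(-1)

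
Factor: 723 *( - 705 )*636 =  - 324178740 = - 2^2 * 3^3*5^1 * 47^1*53^1 * 241^1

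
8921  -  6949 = 1972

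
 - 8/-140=2/35 = 0.06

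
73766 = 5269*14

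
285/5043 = 95/1681 = 0.06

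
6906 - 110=6796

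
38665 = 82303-43638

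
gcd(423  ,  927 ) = 9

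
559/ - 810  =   - 559/810 = - 0.69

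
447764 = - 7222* ( - 62) 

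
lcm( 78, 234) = 234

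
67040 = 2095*32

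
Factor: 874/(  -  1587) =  - 38/69=- 2^1 *3^( - 1 )*19^1*23^( - 1 )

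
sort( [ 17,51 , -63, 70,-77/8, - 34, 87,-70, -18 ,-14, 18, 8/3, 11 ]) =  [ - 70, - 63,-34, - 18 , - 14, - 77/8,8/3, 11 , 17,18,51,  70, 87] 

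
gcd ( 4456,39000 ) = 8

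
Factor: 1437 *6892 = 9903804=2^2 * 3^1 * 479^1 * 1723^1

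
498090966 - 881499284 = - 383408318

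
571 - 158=413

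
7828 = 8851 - 1023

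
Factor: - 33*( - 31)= 3^1*11^1* 31^1 = 1023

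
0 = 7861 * 0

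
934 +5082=6016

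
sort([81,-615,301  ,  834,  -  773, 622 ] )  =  [-773, -615,  81,301,622,834 ] 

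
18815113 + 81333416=100148529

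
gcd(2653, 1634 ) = 1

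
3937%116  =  109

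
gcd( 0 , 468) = 468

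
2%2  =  0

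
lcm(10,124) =620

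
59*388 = 22892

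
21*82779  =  1738359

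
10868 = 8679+2189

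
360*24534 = 8832240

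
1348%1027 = 321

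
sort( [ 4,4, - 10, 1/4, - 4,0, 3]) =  [ - 10, - 4, 0,1/4, 3, 4,4]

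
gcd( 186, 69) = 3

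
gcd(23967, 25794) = 9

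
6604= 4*1651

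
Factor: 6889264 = 2^4 * 430579^1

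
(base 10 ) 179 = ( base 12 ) 12B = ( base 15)BE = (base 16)B3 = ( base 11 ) 153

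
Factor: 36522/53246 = 18261/26623 = 3^2*79^( - 1)*337^( - 1)*2029^1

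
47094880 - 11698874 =35396006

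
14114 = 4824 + 9290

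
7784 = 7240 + 544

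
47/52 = 47/52 = 0.90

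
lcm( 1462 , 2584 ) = 111112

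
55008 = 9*6112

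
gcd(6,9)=3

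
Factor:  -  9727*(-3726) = 2^1*3^4*23^1*71^1*137^1 =36242802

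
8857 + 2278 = 11135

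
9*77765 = 699885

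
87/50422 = 87/50422 = 0.00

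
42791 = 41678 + 1113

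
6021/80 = 6021/80 = 75.26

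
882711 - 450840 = 431871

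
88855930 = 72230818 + 16625112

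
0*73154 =0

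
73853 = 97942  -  24089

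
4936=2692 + 2244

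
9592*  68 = 652256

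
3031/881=3 + 388/881 = 3.44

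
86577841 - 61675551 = 24902290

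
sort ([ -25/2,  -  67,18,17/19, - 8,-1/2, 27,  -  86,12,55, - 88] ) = [ - 88, - 86,- 67, -25/2,  -  8,- 1/2, 17/19,12, 18,27, 55]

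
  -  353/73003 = - 1 + 72650/73003= - 0.00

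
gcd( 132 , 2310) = 66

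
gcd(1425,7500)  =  75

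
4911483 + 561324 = 5472807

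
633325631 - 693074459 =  - 59748828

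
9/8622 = 1/958 = 0.00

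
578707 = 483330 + 95377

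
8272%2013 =220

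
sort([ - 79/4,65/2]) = [ - 79/4,65/2]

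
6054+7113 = 13167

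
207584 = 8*25948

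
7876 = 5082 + 2794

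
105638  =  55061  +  50577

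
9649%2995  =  664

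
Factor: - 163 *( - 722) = 2^1 * 19^2 *163^1  =  117686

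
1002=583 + 419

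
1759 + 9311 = 11070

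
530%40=10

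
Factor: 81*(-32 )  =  -2592 = -2^5 *3^4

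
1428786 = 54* 26459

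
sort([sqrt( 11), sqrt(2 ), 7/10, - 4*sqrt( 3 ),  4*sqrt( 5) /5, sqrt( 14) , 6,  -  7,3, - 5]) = [ - 7 ,-4*sqrt( 3), - 5, 7/10, sqrt( 2 ), 4*sqrt( 5 ) /5,3, sqrt( 11), sqrt ( 14), 6 ] 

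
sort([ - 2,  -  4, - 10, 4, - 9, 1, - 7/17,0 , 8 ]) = [-10, - 9,-4,  -  2,-7/17, 0, 1,4,8 ] 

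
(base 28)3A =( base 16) 5E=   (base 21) 4A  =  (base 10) 94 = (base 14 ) 6a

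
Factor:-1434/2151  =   -2/3  =  - 2^1*3^ ( - 1 ) 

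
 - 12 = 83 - 95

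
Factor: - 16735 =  - 5^1 * 3347^1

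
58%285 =58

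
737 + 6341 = 7078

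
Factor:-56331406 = -2^1*28165703^1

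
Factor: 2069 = 2069^1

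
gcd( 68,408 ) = 68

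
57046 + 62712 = 119758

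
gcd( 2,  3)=1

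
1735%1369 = 366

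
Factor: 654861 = 3^1*218287^1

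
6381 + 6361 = 12742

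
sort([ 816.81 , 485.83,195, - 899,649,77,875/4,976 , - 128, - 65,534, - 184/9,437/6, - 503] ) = [ - 899, - 503, - 128, - 65,  -  184/9,437/6,77,195,875/4, 485.83,  534, 649,816.81, 976]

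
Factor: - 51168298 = -2^1*25584149^1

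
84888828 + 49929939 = 134818767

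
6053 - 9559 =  - 3506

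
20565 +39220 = 59785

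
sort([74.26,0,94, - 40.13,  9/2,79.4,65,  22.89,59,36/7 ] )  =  [ - 40.13,0, 9/2,36/7, 22.89, 59,  65 , 74.26,79.4,94 ]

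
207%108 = 99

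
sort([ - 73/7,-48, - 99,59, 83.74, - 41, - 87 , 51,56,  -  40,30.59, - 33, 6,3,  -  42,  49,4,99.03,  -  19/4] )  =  [ - 99,-87, - 48 ,-42, - 41, - 40, - 33,-73/7,-19/4,3 , 4, 6 , 30.59,49,51,56,59, 83.74,99.03 ]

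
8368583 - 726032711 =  - 717664128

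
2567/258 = 9+245/258=9.95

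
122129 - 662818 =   -  540689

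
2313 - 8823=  - 6510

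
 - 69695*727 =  -50668265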